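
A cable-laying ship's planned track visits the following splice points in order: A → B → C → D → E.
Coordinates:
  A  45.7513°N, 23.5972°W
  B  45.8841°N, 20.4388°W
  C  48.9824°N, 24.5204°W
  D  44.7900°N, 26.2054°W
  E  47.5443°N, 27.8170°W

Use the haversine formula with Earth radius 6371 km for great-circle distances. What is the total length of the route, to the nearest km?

Leg distances:
A→B: 245.2 km  (cumulative 245.2 km)
B→C: 461.3 km  (cumulative 706.5 km)
C→D: 483.4 km  (cumulative 1189.9 km)
D→E: 330.4 km  (cumulative 1520.4 km)
Total route length ≈ 1520 km.

1520 km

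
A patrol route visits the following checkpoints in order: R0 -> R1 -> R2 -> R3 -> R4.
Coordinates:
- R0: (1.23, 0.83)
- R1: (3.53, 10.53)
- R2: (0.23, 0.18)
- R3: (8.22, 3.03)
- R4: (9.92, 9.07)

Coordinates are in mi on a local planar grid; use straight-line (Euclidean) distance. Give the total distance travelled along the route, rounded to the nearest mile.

36 mi

Leg distances:
R0→R1: 10.0 mi  (cumulative 10.0 mi)
R1→R2: 10.9 mi  (cumulative 20.8 mi)
R2→R3: 8.5 mi  (cumulative 29.3 mi)
R3→R4: 6.3 mi  (cumulative 35.6 mi)
Total route length ≈ 36 mi.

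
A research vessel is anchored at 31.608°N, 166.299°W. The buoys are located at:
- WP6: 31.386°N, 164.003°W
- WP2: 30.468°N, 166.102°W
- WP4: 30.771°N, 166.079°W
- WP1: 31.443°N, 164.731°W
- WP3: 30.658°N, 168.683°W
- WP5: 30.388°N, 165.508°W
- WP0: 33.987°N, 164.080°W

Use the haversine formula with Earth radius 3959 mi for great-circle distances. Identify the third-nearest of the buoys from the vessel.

Distances from the vessel (31.608°N, 166.299°W):
WP4: 59.3 mi
WP2: 79.6 mi
WP1: 93.1 mi
WP5: 96.4 mi
WP6: 136.1 mi
WP3: 155.5 mi
WP0: 208.9 mi
The third-nearest is WP1 at 93.1 mi.

WP1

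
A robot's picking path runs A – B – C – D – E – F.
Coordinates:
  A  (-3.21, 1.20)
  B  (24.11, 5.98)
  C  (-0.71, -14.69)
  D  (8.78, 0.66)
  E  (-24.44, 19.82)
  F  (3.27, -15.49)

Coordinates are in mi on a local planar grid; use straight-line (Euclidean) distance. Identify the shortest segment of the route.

C–D

Leg distances:
A→B: 27.7 mi
B→C: 32.3 mi
C→D: 18.0 mi
D→E: 38.3 mi
E→F: 44.9 mi
The shortest leg is C–D at 18.0 mi.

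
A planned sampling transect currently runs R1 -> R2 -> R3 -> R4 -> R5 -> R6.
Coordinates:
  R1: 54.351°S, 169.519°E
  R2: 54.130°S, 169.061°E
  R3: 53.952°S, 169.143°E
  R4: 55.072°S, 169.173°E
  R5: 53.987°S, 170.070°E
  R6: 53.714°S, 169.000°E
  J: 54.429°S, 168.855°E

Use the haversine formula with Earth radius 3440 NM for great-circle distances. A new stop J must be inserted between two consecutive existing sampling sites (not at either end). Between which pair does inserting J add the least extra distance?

Added distance for inserting J between each consecutive pair:
R1–R2: 22.2 NM
R2–R3: 38.7 NM
R3–R4: 3.3 NM
R4–R5: 18.1 NM
R5–R6: 52.2 NM
Smallest added distance is 3.3 NM, inserting between R3 and R4.

between R3 and R4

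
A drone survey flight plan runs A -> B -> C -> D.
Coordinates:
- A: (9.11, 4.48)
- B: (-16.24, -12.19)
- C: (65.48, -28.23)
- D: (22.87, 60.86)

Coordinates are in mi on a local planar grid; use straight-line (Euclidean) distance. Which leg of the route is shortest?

A–B

Leg distances:
A→B: 30.3 mi
B→C: 83.3 mi
C→D: 98.8 mi
The shortest leg is A–B at 30.3 mi.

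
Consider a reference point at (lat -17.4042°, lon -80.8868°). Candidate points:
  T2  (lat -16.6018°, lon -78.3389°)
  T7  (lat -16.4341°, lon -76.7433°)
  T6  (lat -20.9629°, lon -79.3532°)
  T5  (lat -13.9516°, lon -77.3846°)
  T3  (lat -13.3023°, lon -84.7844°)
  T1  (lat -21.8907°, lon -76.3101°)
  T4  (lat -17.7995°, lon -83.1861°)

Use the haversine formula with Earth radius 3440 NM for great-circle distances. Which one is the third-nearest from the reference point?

T6

Distances from the reference point ((lat -17.4042°, lon -80.8868°)):
T4: 133.7 NM
T2: 154.0 NM
T6: 230.7 NM
T7: 245.0 NM
T5: 289.7 NM
T3: 334.0 NM
T1: 373.5 NM
The third-nearest is T6 at 230.7 NM.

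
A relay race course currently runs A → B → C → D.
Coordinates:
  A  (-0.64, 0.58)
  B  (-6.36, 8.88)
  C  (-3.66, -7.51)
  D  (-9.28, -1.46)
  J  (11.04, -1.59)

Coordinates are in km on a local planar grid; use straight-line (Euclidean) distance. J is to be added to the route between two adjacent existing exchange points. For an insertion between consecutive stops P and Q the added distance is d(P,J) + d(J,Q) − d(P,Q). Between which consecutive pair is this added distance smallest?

between B and C

Added distance for inserting J between each consecutive pair:
A–B: 22.1 km
B–C: 19.5 km
C–D: 27.9 km
Smallest added distance is 19.5 km, inserting between B and C.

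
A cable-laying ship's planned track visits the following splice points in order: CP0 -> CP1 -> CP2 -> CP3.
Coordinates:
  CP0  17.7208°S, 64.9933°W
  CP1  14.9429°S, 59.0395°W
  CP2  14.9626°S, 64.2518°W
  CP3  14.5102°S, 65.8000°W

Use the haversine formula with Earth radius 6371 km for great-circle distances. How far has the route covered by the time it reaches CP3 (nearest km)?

1440 km

Leg distances:
CP0→CP1: 706.3 km  (cumulative 706.3 km)
CP1→CP2: 559.9 km  (cumulative 1266.3 km)
CP2→CP3: 173.9 km  (cumulative 1440.2 km)
Cumulative distance at CP3 ≈ 1440 km.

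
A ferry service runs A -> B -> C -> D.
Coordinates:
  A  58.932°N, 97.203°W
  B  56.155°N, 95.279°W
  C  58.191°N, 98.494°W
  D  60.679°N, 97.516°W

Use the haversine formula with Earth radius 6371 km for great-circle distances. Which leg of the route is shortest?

C–D

Leg distances:
A→B: 329.4 km
B→C: 297.9 km
C→D: 282.1 km
The shortest leg is C–D at 282.1 km.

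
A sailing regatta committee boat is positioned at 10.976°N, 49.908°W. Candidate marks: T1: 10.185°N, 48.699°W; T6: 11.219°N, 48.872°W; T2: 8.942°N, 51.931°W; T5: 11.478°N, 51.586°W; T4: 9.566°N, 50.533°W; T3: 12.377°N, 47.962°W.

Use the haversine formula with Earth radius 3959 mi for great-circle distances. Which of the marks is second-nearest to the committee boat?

T1

Distances from the committee boat (10.976°N, 49.908°W):
T6: 72.2 mi
T1: 98.6 mi
T4: 106.3 mi
T5: 118.9 mi
T3: 163.4 mi
T2: 196.7 mi
The second-nearest is T1 at 98.6 mi.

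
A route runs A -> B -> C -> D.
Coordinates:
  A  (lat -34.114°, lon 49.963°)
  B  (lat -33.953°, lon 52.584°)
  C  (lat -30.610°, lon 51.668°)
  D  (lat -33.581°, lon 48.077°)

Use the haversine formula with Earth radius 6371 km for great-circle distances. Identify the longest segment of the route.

Leg distances:
A→B: 242.2 km
B→C: 381.6 km
C→D: 472.8 km
The longest leg is C–D at 472.8 km.

C–D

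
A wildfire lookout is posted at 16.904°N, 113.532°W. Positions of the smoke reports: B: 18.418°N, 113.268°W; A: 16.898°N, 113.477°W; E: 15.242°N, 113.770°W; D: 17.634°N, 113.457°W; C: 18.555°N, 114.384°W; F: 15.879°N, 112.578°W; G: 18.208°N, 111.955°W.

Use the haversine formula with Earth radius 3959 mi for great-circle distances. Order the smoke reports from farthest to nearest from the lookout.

G, C, E, B, F, D, A

Computing each great-circle distance from 16.904°N, 113.532°W:
G 18.208°N, 111.955°W: 137.5 mi
C 18.555°N, 114.384°W: 127.1 mi
E 15.242°N, 113.770°W: 115.9 mi
B 18.418°N, 113.268°W: 106.0 mi
F 15.879°N, 112.578°W: 94.9 mi
D 17.634°N, 113.457°W: 50.7 mi
A 16.898°N, 113.477°W: 3.7 mi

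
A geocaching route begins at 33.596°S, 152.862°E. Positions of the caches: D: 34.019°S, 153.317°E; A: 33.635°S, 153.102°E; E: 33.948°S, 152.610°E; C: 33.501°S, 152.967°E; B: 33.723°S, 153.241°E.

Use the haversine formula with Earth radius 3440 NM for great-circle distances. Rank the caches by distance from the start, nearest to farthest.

Distance from the start at 33.596°S, 152.862°E to each:
C 33.501°S, 152.967°E: 7.8 NM
A 33.635°S, 153.102°E: 12.2 NM
B 33.723°S, 153.241°E: 20.4 NM
E 33.948°S, 152.610°E: 24.6 NM
D 34.019°S, 153.317°E: 34.1 NM

C, A, B, E, D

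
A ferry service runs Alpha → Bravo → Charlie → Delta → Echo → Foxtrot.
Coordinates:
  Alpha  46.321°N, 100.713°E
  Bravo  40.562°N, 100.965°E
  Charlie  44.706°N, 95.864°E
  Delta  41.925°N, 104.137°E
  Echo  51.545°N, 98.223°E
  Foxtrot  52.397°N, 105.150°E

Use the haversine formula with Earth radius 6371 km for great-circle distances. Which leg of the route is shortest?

Echo–Foxtrot

Leg distances:
Alpha→Bravo: 640.7 km
Bravo→Charlie: 621.4 km
Charlie→Delta: 736.8 km
Delta→Echo: 1159.8 km
Echo→Foxtrot: 483.7 km
The shortest leg is Echo–Foxtrot at 483.7 km.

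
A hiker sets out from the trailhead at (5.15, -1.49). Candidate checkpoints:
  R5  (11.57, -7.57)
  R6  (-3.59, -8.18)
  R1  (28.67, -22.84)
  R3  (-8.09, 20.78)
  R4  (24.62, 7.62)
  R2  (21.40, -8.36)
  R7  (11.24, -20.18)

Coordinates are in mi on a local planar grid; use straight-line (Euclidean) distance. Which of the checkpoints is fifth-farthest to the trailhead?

Distances from the trailhead ((5.15, -1.49)):
R1: 31.8 mi
R3: 25.9 mi
R4: 21.5 mi
R7: 19.7 mi
R2: 17.6 mi
R6: 11.0 mi
R5: 8.8 mi
The fifth-farthest is R2 at 17.6 mi.

R2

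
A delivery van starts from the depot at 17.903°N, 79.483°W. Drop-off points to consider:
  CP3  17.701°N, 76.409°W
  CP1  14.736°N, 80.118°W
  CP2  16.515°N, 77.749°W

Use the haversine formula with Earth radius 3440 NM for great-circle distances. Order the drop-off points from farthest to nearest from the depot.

Distance from the depot at 17.903°N, 79.483°W to each:
CP1 14.736°N, 80.118°W: 193.6 NM
CP3 17.701°N, 76.409°W: 176.1 NM
CP2 16.515°N, 77.749°W: 129.7 NM

CP1, CP3, CP2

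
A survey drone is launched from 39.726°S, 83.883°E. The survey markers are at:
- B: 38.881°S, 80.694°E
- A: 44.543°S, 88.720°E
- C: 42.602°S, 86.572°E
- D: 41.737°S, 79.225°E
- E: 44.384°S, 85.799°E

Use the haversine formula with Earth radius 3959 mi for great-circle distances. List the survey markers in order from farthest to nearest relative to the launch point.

A, E, D, C, B

Computing each great-circle distance from 39.726°S, 83.883°E:
A 44.543°S, 88.720°E: 414.8 mi
E 44.384°S, 85.799°E: 336.5 mi
D 41.737°S, 79.225°E: 280.6 mi
C 42.602°S, 86.572°E: 243.0 mi
B 38.881°S, 80.694°E: 180.2 mi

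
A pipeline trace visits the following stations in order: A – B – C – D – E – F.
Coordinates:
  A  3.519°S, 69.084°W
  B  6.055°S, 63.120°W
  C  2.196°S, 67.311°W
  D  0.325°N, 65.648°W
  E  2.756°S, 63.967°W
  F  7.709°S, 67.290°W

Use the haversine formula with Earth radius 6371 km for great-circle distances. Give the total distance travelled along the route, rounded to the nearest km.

2739 km

Leg distances:
A→B: 718.4 km  (cumulative 718.4 km)
B→C: 632.5 km  (cumulative 1351.0 km)
C→D: 335.8 km  (cumulative 1686.8 km)
D→E: 390.2 km  (cumulative 2077.0 km)
E→F: 662.3 km  (cumulative 2739.3 km)
Total route length ≈ 2739 km.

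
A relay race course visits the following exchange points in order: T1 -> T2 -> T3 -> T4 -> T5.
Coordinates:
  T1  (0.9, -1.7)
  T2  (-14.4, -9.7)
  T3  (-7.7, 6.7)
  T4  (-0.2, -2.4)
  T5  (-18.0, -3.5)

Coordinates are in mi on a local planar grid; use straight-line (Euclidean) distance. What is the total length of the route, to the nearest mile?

Leg distances:
T1→T2: 17.3 mi  (cumulative 17.3 mi)
T2→T3: 17.7 mi  (cumulative 35.0 mi)
T3→T4: 11.8 mi  (cumulative 46.8 mi)
T4→T5: 17.8 mi  (cumulative 64.6 mi)
Total route length ≈ 65 mi.

65 mi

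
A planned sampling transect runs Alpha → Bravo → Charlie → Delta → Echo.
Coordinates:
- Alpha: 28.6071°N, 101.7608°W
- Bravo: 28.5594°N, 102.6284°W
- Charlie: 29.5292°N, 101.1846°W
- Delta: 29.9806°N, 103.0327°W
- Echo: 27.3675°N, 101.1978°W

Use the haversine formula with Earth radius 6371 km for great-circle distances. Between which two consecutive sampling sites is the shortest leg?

Alpha–Bravo

Leg distances:
Alpha→Bravo: 84.9 km
Bravo→Charlie: 177.0 km
Charlie→Delta: 185.3 km
Delta→Echo: 341.3 km
The shortest leg is Alpha–Bravo at 84.9 km.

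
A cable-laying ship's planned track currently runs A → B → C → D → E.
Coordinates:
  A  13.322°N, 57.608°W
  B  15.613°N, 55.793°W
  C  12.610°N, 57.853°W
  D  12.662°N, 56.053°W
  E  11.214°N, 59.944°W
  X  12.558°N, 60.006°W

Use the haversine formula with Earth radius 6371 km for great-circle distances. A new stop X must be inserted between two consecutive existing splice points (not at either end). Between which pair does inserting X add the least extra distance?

Added distance for inserting X between each consecutive pair:
A–B: 519.6 km
B–C: 399.9 km
C–D: 467.4 km
D–E: 125.8 km
Smallest added distance is 125.8 km, inserting between D and E.

between D and E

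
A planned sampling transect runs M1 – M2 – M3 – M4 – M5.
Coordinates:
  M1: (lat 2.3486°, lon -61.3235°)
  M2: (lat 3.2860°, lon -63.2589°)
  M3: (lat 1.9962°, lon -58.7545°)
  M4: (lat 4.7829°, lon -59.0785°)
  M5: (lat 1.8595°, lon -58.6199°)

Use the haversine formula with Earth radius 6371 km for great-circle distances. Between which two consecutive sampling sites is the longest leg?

M2–M3

Leg distances:
M1→M2: 238.9 km
M2→M3: 520.5 km
M3→M4: 311.9 km
M4→M5: 329.0 km
The longest leg is M2–M3 at 520.5 km.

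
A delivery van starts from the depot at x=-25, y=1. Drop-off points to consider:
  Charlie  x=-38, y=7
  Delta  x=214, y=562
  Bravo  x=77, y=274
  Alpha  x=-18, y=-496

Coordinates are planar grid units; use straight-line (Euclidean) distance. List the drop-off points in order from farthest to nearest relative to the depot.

Computing each straight-line distance from x=-25, y=1:
Delta x=214, y=562: 609.8
Alpha x=-18, y=-496: 497.0
Bravo x=77, y=274: 291.4
Charlie x=-38, y=7: 14.3

Delta, Alpha, Bravo, Charlie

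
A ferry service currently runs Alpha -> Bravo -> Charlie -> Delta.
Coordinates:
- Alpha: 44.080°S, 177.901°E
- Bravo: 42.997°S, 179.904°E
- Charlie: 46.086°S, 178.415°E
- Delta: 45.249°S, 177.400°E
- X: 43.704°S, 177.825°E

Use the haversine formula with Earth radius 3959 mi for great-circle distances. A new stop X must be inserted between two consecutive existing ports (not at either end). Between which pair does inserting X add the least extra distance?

Added distance for inserting X between each consecutive pair:
Alpha–Bravo: 16.4 mi
Bravo–Charlie: 56.7 mi
Charlie–Delta: 200.1 mi
Smallest added distance is 16.4 mi, inserting between Alpha and Bravo.

between Alpha and Bravo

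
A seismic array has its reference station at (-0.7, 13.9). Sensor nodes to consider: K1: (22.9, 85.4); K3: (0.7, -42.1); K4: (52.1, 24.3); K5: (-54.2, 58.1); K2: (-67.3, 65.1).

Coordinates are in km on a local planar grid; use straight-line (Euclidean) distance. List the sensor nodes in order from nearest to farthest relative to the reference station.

K4, K3, K5, K1, K2

Computing each straight-line distance from (-0.7, 13.9):
K4 (52.1, 24.3): 53.8 km
K3 (0.7, -42.1): 56.0 km
K5 (-54.2, 58.1): 69.4 km
K1 (22.9, 85.4): 75.3 km
K2 (-67.3, 65.1): 84.0 km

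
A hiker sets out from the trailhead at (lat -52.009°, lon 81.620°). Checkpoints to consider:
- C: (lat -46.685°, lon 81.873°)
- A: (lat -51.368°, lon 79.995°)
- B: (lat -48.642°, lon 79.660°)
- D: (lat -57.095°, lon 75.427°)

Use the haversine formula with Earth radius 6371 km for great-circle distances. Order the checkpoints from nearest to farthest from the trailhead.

A, B, C, D

Distances from the trailhead:
A (lat -51.368°, lon 79.995°): 132.8 km
B (lat -48.642°, lon 79.660°): 399.4 km
C (lat -46.685°, lon 81.873°): 592.3 km
D (lat -57.095°, lon 75.427°): 691.7 km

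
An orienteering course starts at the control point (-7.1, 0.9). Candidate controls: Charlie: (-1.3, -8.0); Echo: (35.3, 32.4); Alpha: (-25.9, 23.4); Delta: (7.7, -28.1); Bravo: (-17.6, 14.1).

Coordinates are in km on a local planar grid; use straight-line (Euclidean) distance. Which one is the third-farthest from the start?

Distance to each, sorted:
Echo: 52.8 km
Delta: 32.6 km
Alpha: 29.3 km
Bravo: 16.9 km
Charlie: 10.6 km
The third-farthest is Alpha at 29.3 km.

Alpha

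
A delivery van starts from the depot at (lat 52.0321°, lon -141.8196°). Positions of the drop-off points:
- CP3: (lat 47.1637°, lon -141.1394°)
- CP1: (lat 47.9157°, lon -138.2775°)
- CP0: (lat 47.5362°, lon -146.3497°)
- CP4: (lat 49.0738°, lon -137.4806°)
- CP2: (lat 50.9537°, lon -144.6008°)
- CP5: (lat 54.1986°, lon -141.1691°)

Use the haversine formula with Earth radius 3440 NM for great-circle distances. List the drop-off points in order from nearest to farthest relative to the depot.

CP2, CP5, CP4, CP1, CP3, CP0

Computing each great-circle distance from (lat 52.0321°, lon -141.8196°):
CP2 (lat 50.9537°, lon -144.6008°): 122.5 NM
CP5 (lat 54.1986°, lon -141.1691°): 132.2 NM
CP4 (lat 49.0738°, lon -137.4806°): 242.7 NM
CP1 (lat 47.9157°, lon -138.2775°): 282.4 NM
CP3 (lat 47.1637°, lon -141.1394°): 293.5 NM
CP0 (lat 47.5362°, lon -146.3497°): 321.9 NM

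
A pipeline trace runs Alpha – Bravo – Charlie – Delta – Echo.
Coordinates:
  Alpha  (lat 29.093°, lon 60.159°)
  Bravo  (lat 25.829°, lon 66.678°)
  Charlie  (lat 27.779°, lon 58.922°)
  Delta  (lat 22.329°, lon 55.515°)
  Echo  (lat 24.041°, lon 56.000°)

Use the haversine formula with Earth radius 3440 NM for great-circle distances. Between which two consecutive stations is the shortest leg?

Delta–Echo

Leg distances:
Alpha→Bravo: 398.7 NM
Bravo→Charlie: 431.7 NM
Charlie→Delta: 376.0 NM
Delta→Echo: 106.2 NM
The shortest leg is Delta–Echo at 106.2 NM.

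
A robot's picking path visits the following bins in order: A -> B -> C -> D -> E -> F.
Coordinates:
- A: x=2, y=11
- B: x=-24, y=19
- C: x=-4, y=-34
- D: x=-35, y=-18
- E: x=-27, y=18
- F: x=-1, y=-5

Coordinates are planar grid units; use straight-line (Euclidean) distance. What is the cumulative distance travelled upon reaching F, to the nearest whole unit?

Leg distances:
A→B: 27.2  (cumulative 27.2)
B→C: 56.6  (cumulative 83.9)
C→D: 34.9  (cumulative 118.7)
D→E: 36.9  (cumulative 155.6)
E→F: 34.7  (cumulative 190.3)
Cumulative distance at F ≈ 190.

190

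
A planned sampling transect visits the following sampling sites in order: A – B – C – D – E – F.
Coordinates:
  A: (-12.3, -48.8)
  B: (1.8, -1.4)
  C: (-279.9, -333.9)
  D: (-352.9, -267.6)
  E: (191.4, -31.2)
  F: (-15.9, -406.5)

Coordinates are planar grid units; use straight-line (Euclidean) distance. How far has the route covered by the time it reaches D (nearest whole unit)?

584

Leg distances:
A→B: 49.5  (cumulative 49.5)
B→C: 435.8  (cumulative 485.2)
C→D: 98.6  (cumulative 583.9)
Cumulative distance at D ≈ 584.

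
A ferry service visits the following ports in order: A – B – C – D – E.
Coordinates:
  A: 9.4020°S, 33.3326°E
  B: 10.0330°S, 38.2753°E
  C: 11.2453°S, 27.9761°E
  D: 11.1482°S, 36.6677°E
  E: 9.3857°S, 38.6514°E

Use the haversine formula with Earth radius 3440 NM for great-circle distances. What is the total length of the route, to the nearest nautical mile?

1577 NM

Leg distances:
A→B: 294.9 NM  (cumulative 294.9 NM)
B→C: 612.0 NM  (cumulative 907.0 NM)
C→D: 511.9 NM  (cumulative 1418.9 NM)
D→E: 157.9 NM  (cumulative 1576.8 NM)
Total route length ≈ 1577 NM.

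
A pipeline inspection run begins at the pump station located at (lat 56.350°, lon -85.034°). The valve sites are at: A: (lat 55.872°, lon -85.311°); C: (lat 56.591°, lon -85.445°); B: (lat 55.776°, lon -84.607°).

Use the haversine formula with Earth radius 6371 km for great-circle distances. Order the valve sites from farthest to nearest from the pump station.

Computing each great-circle distance from (lat 56.350°, lon -85.034°):
B (lat 55.776°, lon -84.607°): 69.1 km
A (lat 55.872°, lon -85.311°): 55.9 km
C (lat 56.591°, lon -85.445°): 36.8 km

B, A, C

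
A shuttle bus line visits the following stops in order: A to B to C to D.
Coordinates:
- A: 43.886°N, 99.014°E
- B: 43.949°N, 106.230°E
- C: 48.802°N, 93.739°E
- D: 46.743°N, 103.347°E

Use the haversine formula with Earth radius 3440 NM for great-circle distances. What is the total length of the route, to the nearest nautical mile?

1311 NM

Leg distances:
A→B: 312.0 NM  (cumulative 312.0 NM)
B→C: 592.8 NM  (cumulative 904.8 NM)
C→D: 406.6 NM  (cumulative 1311.4 NM)
Total route length ≈ 1311 NM.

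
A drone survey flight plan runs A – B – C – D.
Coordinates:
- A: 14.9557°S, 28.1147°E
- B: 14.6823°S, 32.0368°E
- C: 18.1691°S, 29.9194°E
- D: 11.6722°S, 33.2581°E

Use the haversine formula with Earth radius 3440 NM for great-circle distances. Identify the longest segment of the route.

Leg distances:
A→B: 228.2 NM
B→C: 242.3 NM
C→D: 435.5 NM
The longest leg is C–D at 435.5 NM.

C–D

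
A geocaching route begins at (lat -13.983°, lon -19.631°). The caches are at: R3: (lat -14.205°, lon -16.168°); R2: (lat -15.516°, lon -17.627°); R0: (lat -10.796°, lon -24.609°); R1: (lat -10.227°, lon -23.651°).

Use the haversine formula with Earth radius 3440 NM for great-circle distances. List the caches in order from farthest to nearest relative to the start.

Distances from the start:
R0 (lat -10.796°, lon -24.609°): 349.0 NM
R1 (lat -10.227°, lon -23.651°): 326.4 NM
R3 (lat -14.205°, lon -16.168°): 202.1 NM
R2 (lat -15.516°, lon -17.627°): 148.4 NM

R0, R1, R3, R2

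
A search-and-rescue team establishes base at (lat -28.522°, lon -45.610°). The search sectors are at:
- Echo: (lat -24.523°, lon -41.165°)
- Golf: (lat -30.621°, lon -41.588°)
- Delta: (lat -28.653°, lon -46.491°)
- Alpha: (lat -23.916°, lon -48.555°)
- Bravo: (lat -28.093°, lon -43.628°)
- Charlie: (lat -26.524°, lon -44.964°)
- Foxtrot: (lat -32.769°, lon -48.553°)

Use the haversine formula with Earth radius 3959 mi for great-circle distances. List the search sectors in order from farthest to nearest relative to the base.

Distance from the base at (lat -28.522°, lon -45.610°) to each:
Echo (lat -24.523°, lon -41.165°): 389.6 mi
Alpha (lat -23.916°, lon -48.555°): 366.9 mi
Foxtrot (lat -32.769°, lon -48.553°): 341.6 mi
Golf (lat -30.621°, lon -41.588°): 281.9 mi
Charlie (lat -26.524°, lon -44.964°): 143.6 mi
Bravo (lat -28.093°, lon -43.628°): 124.2 mi
Delta (lat -28.653°, lon -46.491°): 54.2 mi

Echo, Alpha, Foxtrot, Golf, Charlie, Bravo, Delta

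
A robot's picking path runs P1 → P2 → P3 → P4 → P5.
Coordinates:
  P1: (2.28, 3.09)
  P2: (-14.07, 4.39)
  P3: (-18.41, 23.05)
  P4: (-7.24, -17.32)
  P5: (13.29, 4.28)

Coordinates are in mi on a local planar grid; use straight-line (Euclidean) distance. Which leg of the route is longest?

Leg distances:
P1→P2: 16.4 mi
P2→P3: 19.2 mi
P3→P4: 41.9 mi
P4→P5: 29.8 mi
The longest leg is P3–P4 at 41.9 mi.

P3–P4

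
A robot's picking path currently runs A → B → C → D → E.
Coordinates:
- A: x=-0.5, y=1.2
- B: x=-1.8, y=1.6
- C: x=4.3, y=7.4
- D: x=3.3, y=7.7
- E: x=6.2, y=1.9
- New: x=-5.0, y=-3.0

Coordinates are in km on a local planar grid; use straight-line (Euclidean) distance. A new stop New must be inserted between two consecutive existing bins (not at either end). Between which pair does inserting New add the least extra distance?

between A and B

Added distance for inserting New between each consecutive pair:
A–B: 10.4 km
B–C: 11.1 km
C–D: 26.4 km
D–E: 19.3 km
Smallest added distance is 10.4 km, inserting between A and B.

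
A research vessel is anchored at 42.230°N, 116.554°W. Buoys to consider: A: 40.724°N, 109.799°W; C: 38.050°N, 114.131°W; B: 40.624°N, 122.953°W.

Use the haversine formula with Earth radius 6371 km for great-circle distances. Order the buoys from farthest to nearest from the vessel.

Distances from the vessel:
A 40.724°N, 109.799°W: 587.0 km
B 40.624°N, 122.953°W: 562.4 km
C 38.050°N, 114.131°W: 508.3 km

A, B, C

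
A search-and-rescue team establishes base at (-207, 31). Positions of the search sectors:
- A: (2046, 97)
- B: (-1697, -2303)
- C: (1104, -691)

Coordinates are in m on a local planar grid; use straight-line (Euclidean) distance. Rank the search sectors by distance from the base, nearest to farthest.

Distances from the base:
C (1104, -691): 1496.7 m
A (2046, 97): 2254.0 m
B (-1697, -2303): 2769.1 m

C, A, B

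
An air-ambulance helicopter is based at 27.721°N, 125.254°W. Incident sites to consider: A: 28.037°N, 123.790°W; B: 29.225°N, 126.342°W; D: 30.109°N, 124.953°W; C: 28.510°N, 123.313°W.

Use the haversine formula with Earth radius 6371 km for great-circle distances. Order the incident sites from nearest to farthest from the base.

Distance from the base at 27.721°N, 125.254°W to each:
A 28.037°N, 123.790°W: 148.1 km
B 29.225°N, 126.342°W: 198.2 km
C 28.510°N, 123.313°W: 209.6 km
D 30.109°N, 124.953°W: 267.1 km

A, B, C, D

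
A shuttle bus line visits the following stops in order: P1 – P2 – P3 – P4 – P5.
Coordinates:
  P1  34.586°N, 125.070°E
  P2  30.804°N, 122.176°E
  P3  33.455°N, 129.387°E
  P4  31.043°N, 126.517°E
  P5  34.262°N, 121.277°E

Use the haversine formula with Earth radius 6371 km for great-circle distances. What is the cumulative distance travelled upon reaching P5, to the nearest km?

2228 km

Leg distances:
P1→P2: 500.1 km  (cumulative 500.1 km)
P2→P3: 740.0 km  (cumulative 1240.1 km)
P3→P4: 380.5 km  (cumulative 1620.6 km)
P4→P5: 607.1 km  (cumulative 2227.7 km)
Cumulative distance at P5 ≈ 2228 km.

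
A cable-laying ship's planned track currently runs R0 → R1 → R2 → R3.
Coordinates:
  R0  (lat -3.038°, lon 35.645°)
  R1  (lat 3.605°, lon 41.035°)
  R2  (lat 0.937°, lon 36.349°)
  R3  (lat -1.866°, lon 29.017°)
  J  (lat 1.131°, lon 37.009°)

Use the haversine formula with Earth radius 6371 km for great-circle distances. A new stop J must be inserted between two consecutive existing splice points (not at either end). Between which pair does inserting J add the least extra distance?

between R1 and R2

Added distance for inserting J between each consecutive pair:
R0–R1: 61.8 km
R1–R2: 2.4 km
R2–R3: 152.7 km
Smallest added distance is 2.4 km, inserting between R1 and R2.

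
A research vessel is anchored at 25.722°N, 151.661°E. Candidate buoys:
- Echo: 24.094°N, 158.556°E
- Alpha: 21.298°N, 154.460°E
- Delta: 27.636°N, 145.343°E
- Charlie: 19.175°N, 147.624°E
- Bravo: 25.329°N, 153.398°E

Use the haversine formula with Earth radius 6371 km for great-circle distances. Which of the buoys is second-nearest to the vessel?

Alpha

Distance to each, sorted:
Bravo: 179.7 km
Alpha: 568.7 km
Delta: 662.7 km
Echo: 718.4 km
Charlie: 837.7 km
The second-nearest is Alpha at 568.7 km.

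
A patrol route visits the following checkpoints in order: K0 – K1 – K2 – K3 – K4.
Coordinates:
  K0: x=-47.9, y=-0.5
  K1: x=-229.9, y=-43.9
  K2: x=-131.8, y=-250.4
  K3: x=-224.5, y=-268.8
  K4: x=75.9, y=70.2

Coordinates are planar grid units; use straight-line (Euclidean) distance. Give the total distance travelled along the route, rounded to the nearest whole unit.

Leg distances:
K0→K1: 187.1  (cumulative 187.1)
K1→K2: 228.6  (cumulative 415.7)
K2→K3: 94.5  (cumulative 510.2)
K3→K4: 452.9  (cumulative 963.2)
Total route length ≈ 963.

963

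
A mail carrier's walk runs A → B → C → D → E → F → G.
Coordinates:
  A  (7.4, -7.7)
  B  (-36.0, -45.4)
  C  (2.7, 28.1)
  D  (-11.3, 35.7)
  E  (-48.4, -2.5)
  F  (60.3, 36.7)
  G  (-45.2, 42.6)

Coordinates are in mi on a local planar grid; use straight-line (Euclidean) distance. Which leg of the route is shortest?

Leg distances:
A→B: 57.5 mi
B→C: 83.1 mi
C→D: 15.9 mi
D→E: 53.3 mi
E→F: 115.6 mi
F→G: 105.7 mi
The shortest leg is C–D at 15.9 mi.

C–D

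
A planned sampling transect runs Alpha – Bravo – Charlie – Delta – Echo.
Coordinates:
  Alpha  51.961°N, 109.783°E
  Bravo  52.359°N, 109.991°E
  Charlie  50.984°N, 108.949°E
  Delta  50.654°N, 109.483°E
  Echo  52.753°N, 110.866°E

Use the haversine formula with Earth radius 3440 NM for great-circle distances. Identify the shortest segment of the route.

Alpha–Bravo

Leg distances:
Alpha→Bravo: 25.1 NM
Bravo→Charlie: 91.2 NM
Charlie→Delta: 28.3 NM
Delta→Echo: 136.1 NM
The shortest leg is Alpha–Bravo at 25.1 NM.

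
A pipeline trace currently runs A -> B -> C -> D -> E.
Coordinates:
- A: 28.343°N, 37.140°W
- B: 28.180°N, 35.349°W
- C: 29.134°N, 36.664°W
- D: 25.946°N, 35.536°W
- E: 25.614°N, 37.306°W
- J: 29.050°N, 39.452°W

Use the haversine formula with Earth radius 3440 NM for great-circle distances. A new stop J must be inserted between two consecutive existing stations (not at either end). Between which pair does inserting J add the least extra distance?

Added distance for inserting J between each consecutive pair:
A–B: 256.2 NM
B–C: 278.9 NM
C–D: 225.4 NM
D–E: 417.8 NM
Smallest added distance is 225.4 NM, inserting between C and D.

between C and D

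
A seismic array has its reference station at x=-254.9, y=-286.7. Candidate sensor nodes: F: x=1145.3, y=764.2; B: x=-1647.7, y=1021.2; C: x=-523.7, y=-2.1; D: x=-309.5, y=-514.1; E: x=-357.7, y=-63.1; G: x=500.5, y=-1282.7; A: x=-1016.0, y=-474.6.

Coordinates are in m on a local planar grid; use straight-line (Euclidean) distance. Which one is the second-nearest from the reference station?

Distance to each, sorted:
D: 233.9 m
E: 246.1 m
C: 391.5 m
A: 784.0 m
G: 1250.1 m
F: 1750.7 m
B: 1910.6 m
The second-nearest is E at 246.1 m.

E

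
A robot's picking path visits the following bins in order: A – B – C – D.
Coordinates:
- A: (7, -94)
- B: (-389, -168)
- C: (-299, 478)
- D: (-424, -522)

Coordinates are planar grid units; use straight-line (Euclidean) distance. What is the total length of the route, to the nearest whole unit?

Leg distances:
A→B: 402.9  (cumulative 402.9)
B→C: 652.2  (cumulative 1055.1)
C→D: 1007.8  (cumulative 2062.9)
Total route length ≈ 2063.

2063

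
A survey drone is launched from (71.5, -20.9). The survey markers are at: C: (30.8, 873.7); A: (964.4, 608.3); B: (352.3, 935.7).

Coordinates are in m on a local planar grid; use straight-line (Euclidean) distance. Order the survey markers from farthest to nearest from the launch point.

Distances from the launch point:
A (964.4, 608.3): 1092.3 m
B (352.3, 935.7): 997.0 m
C (30.8, 873.7): 895.5 m

A, B, C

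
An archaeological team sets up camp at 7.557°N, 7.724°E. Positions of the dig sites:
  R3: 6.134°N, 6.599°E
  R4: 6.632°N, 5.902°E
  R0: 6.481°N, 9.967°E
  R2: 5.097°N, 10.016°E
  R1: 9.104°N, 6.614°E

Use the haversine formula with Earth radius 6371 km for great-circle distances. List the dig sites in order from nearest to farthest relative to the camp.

Distance from the camp at 7.557°N, 7.724°E to each:
R3 6.134°N, 6.599°E: 201.2 km
R1 9.104°N, 6.614°E: 211.0 km
R4 6.632°N, 5.902°E: 225.8 km
R0 6.481°N, 9.967°E: 274.9 km
R2 5.097°N, 10.016°E: 372.8 km

R3, R1, R4, R0, R2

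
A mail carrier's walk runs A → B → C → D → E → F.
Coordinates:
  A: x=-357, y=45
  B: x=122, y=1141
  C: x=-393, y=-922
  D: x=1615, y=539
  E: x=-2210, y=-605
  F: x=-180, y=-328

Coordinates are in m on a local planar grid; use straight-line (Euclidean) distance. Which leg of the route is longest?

Leg distances:
A→B: 1196.1 m
B→C: 2126.3 m
C→D: 2483.3 m
D→E: 3992.4 m
E→F: 2048.8 m
The longest leg is D–E at 3992.4 m.

D–E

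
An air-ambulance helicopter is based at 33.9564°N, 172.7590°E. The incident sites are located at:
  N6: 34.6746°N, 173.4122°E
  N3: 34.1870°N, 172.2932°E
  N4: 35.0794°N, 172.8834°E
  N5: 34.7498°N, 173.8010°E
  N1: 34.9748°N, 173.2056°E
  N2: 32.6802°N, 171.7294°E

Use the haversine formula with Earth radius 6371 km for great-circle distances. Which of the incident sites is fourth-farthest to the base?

Distance to each, sorted:
N2: 171.1 km
N5: 130.1 km
N4: 125.4 km
N1: 120.4 km
N6: 99.9 km
N3: 50.0 km
The fourth-farthest is N1 at 120.4 km.

N1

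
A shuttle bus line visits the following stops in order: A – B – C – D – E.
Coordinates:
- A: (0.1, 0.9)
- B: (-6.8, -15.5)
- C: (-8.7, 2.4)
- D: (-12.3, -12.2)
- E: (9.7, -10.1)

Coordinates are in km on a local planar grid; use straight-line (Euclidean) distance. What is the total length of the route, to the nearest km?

73 km

Leg distances:
A→B: 17.8 km  (cumulative 17.8 km)
B→C: 18.0 km  (cumulative 35.8 km)
C→D: 15.0 km  (cumulative 50.8 km)
D→E: 22.1 km  (cumulative 72.9 km)
Total route length ≈ 73 km.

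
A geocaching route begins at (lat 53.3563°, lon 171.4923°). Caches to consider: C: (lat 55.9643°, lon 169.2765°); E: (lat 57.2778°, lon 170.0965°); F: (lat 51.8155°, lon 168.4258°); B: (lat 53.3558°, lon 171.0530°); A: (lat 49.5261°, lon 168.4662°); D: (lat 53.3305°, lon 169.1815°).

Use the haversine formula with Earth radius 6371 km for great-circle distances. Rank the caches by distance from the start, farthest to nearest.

Distances from the start:
A (lat 49.5261°, lon 168.4662°): 474.6 km
E (lat 57.2778°, lon 170.0965°): 444.9 km
C (lat 55.9643°, lon 169.2765°): 323.1 km
F (lat 51.8155°, lon 168.4258°): 268.8 km
D (lat 53.3305°, lon 169.1815°): 153.4 km
B (lat 53.3558°, lon 171.0530°): 29.2 km

A, E, C, F, D, B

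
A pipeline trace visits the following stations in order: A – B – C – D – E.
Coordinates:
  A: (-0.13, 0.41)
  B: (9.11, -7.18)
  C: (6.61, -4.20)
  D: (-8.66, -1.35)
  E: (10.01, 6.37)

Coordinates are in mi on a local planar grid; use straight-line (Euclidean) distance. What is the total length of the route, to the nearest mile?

52 mi

Leg distances:
A→B: 12.0 mi  (cumulative 12.0 mi)
B→C: 3.9 mi  (cumulative 15.8 mi)
C→D: 15.5 mi  (cumulative 31.4 mi)
D→E: 20.2 mi  (cumulative 51.6 mi)
Total route length ≈ 52 mi.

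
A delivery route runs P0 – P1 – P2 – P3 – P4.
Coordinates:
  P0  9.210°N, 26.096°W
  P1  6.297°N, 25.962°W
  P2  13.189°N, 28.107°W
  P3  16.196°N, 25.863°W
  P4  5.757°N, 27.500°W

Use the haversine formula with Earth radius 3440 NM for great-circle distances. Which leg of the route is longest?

Leg distances:
P0→P1: 175.1 NM
P1→P2: 432.8 NM
P2→P3: 222.7 NM
P3→P4: 634.1 NM
The longest leg is P3–P4 at 634.1 NM.

P3–P4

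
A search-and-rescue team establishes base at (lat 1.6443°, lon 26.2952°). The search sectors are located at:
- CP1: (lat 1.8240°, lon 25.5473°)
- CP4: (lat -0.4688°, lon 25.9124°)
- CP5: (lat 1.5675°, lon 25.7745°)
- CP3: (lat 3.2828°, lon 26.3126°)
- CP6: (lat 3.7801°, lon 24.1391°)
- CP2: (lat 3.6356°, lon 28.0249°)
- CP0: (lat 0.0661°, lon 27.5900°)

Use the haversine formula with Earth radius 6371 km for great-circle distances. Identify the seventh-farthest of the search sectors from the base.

Distances from the base ((lat 1.6443°, lon 26.2952°)):
CP6: 337.3 km
CP2: 293.2 km
CP4: 238.8 km
CP0: 227.0 km
CP3: 182.2 km
CP1: 85.5 km
CP5: 58.5 km
The seventh-farthest is CP5 at 58.5 km.

CP5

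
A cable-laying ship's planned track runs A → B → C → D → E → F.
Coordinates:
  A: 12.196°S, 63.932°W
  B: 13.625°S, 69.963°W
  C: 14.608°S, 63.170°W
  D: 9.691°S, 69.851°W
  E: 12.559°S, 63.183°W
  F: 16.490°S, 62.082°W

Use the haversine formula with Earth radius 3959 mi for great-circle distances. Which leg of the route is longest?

C–D

Leg distances:
A→B: 418.0 mi
B→C: 460.2 mi
C→D: 564.8 mi
D→E: 493.6 mi
E→F: 281.4 mi
The longest leg is C–D at 564.8 mi.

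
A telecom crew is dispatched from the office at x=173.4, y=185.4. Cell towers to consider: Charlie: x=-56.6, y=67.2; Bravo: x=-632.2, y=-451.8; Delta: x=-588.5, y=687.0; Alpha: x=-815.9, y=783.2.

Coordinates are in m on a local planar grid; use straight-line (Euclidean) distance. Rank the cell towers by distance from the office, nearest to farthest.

Charlie, Delta, Bravo, Alpha

Distance from the office at x=173.4, y=185.4 to each:
Charlie x=-56.6, y=67.2: 258.6 m
Delta x=-588.5, y=687.0: 912.2 m
Bravo x=-632.2, y=-451.8: 1027.1 m
Alpha x=-815.9, y=783.2: 1155.9 m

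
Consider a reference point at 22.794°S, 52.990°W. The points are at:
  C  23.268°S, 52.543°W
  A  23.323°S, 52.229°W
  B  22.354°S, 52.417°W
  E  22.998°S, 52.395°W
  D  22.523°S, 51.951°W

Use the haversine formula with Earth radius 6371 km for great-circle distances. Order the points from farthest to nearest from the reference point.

Computing each great-circle distance from 22.794°S, 52.990°W:
D 22.523°S, 51.951°W: 110.8 km
A 23.323°S, 52.229°W: 97.6 km
B 22.354°S, 52.417°W: 76.5 km
C 23.268°S, 52.543°W: 69.8 km
E 22.998°S, 52.395°W: 65.0 km

D, A, B, C, E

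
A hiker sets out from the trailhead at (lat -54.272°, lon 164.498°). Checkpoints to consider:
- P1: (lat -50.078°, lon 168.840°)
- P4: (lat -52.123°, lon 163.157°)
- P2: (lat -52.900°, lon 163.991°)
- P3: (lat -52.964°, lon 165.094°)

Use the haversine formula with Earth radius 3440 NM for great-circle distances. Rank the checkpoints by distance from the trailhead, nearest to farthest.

P3, P2, P4, P1

Distances from the trailhead:
P3 (lat -52.964°, lon 165.094°): 81.3 NM
P2 (lat -52.900°, lon 163.991°): 84.3 NM
P4 (lat -52.123°, lon 163.157°): 137.7 NM
P1 (lat -50.078°, lon 168.840°): 298.1 NM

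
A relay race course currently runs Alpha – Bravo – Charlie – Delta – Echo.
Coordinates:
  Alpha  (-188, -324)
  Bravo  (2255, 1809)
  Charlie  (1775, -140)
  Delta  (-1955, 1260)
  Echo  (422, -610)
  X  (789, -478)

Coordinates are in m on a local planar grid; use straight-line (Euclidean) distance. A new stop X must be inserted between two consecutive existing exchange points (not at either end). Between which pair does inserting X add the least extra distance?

Added distance for inserting X between each consecutive pair:
Alpha–Bravo: 462.5 m
Bravo–Charlie: 1751.6 m
Charlie–Delta: 306.3 m
Delta–Echo: 613.7 m
Smallest added distance is 306.3 m, inserting between Charlie and Delta.

between Charlie and Delta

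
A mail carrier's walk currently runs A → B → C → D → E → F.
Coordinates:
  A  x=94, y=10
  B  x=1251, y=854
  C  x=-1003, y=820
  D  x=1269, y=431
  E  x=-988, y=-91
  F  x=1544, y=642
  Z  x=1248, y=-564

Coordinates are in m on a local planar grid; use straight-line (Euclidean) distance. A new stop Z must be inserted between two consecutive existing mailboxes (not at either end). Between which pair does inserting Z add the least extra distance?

Added distance for inserting Z between each consecutive pair:
A–B: 1274.7 m
B–C: 1806.2 m
C–D: 1332.6 m
D–E: 964.1 m
E–F: 891.3 m
Smallest added distance is 891.3 m, inserting between E and F.

between E and F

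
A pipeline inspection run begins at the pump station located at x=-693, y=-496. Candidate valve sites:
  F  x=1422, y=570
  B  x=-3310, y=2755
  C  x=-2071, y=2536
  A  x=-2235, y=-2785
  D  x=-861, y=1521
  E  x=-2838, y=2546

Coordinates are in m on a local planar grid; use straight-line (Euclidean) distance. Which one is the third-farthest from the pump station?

C

Distances from the pump station (x=-693, y=-496):
B: 4173.5 m
E: 3722.2 m
C: 3330.5 m
A: 2759.9 m
F: 2368.5 m
D: 2024.0 m
The third-farthest is C at 3330.5 m.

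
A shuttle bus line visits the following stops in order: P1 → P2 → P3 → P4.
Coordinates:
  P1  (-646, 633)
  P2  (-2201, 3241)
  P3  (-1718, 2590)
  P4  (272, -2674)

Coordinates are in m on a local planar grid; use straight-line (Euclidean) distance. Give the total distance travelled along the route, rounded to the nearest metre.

9475 m

Leg distances:
P1→P2: 3036.4 m  (cumulative 3036.4 m)
P2→P3: 810.6 m  (cumulative 3847.0 m)
P3→P4: 5627.6 m  (cumulative 9474.6 m)
Total route length ≈ 9475 m.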